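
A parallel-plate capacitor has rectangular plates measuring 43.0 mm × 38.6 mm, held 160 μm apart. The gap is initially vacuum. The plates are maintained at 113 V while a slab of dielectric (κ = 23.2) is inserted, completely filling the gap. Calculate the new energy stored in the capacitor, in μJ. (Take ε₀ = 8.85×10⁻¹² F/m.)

13.6 μJ

A = 43.0 × 38.6 mm² = 1.66×10⁻³ m².
Initially C₁ = ε₀A/d = 8.85×10⁻¹² × 1.66×10⁻³ / 1.60×10⁻⁴ = 9.18×10⁻¹¹ F.
U₁ = 5.86×10⁻⁷ J.
Battery connected ⇒ V is held fixed. C₂ = 23.2 C₁ and U = ½CV², so U₂/U₁ = C₂/C₁ = 23.2.
U₂ = 23.2 × 5.86×10⁻⁷ = 1.36×10⁻⁵ J.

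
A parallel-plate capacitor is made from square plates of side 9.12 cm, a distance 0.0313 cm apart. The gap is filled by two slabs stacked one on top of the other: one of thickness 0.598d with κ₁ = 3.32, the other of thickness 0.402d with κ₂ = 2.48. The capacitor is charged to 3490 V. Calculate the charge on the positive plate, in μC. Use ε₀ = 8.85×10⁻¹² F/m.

A = (9.12 cm)² = 8.32×10⁻³ m².
Stacked slabs ⇒ two capacitors in series, each with the full plate area.
C₁ = κ₁ε₀A/d₁ = 3.32 × 8.85×10⁻¹² × 8.32×10⁻³ / 1.87×10⁻⁴ = 1.31×10⁻⁹ F.
C₂ = κ₂ε₀A/d₂ = 2.48 × 8.85×10⁻¹² × 8.32×10⁻³ / 1.26×10⁻⁴ = 1.45×10⁻⁹ F.
C = (1/C₁ + 1/C₂)⁻¹ = 6.87×10⁻¹⁰ F.
Q = CV = 6.87×10⁻¹⁰ × 3490 = 2.40×10⁻⁶ C.

Q ≈ 2.40 μC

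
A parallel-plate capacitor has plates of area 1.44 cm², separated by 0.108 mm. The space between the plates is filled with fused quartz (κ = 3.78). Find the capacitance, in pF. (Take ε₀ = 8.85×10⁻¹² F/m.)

C ≈ 44.6 pF

A = 1.44 cm² = 1.44×10⁻⁴ m².
C = κε₀A/d = 3.78 × 8.85×10⁻¹² × 1.44×10⁻⁴ / 1.08×10⁻⁴ = 4.46×10⁻¹¹ F.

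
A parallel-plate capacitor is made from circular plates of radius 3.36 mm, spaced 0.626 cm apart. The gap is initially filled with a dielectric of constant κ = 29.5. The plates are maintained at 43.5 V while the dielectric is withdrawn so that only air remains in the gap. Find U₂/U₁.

0.0339

Battery connected ⇒ V is held fixed.
C₂ = 0.0339 C₁ and U = ½CV², so U₂/U₁ = C₂/C₁ = 0.0339.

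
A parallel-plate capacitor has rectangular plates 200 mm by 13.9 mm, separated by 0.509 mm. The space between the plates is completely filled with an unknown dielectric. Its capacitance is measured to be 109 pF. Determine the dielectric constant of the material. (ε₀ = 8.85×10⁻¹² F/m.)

A = 200 × 13.9 mm² = 2.78×10⁻³ m².
κ = Cd/(ε₀A) = 1.09×10⁻¹⁰ × 5.09×10⁻⁴ / (8.85×10⁻¹² × 2.78×10⁻³) = 2.26.

2.26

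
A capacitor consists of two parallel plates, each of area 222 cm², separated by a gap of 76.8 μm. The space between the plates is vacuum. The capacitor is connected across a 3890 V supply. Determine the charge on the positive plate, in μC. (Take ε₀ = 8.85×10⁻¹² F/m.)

A = 222 cm² = 2.22×10⁻² m².
C = ε₀A/d = 8.85×10⁻¹² × 2.22×10⁻² / 7.68×10⁻⁵ = 2.56×10⁻⁹ F.
Q = CV = 2.56×10⁻⁹ × 3890 = 9.95×10⁻⁶ C.

Q ≈ 9.95 μC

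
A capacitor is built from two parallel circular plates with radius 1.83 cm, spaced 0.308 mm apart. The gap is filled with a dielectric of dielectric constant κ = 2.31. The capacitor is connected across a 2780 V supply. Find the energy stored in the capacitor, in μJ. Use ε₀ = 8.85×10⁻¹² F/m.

A = π(1.83 cm)² = 1.05×10⁻³ m².
C = κε₀A/d = 2.31 × 8.85×10⁻¹² × 1.05×10⁻³ / 3.08×10⁻⁴ = 6.98×10⁻¹¹ F.
U = ½CV² = ½ × 6.98×10⁻¹¹ × (2780)² = 2.70×10⁻⁴ J.

U ≈ 270 μJ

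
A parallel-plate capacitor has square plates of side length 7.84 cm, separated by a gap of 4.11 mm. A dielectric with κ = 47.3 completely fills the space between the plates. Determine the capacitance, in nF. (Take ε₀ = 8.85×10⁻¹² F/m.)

A = (7.84 cm)² = 6.15×10⁻³ m².
C = κε₀A/d = 47.3 × 8.85×10⁻¹² × 6.15×10⁻³ / 4.11×10⁻³ = 6.26×10⁻¹⁰ F.

C ≈ 0.626 nF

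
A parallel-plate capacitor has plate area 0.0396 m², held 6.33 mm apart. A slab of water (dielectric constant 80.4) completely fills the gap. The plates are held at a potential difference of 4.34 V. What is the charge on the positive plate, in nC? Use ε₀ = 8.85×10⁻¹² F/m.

19.3 nC

C = κε₀A/d = 80.4 × 8.85×10⁻¹² × 3.96×10⁻² / 6.33×10⁻³ = 4.45×10⁻⁹ F.
Q = CV = 4.45×10⁻⁹ × 4.34 = 1.93×10⁻⁸ C.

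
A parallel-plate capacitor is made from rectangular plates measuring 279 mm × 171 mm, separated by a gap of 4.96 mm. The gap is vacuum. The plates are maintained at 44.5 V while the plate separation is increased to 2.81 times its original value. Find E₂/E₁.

0.356

Battery connected ⇒ V is held fixed.
E = V/d, so E₂/E₁ = d₁/d₂ = 0.356.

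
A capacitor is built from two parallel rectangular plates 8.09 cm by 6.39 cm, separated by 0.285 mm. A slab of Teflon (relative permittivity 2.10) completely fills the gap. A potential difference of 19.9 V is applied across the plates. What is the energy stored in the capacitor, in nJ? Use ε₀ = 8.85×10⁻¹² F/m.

A = 8.09 × 6.39 cm² = 5.17×10⁻³ m².
C = κε₀A/d = 2.10 × 8.85×10⁻¹² × 5.17×10⁻³ / 2.85×10⁻⁴ = 3.37×10⁻¹⁰ F.
U = ½CV² = ½ × 3.37×10⁻¹⁰ × (19.9)² = 6.67×10⁻⁸ J.

U ≈ 66.7 nJ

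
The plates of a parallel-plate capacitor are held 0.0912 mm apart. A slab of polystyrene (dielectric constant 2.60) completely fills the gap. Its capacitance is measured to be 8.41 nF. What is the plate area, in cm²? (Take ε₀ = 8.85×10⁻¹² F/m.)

A = Cd/(κε₀) = 8.41×10⁻⁹ × 9.12×10⁻⁵ / (2.60 × 8.85×10⁻¹²) = 3.33×10⁻² m².

333 cm²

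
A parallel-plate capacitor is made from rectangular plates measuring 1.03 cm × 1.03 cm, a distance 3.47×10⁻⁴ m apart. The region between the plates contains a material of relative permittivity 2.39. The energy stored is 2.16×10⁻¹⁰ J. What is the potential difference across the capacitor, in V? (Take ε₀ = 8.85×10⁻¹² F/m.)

A = 1.03 × 1.03 cm² = 1.06×10⁻⁴ m².
C = κε₀A/d = 2.39 × 8.85×10⁻¹² × 1.06×10⁻⁴ / 3.47×10⁻⁴ = 6.47×10⁻¹² F.
V = √(2U/C) = √(2 × 2.16×10⁻¹⁰ / 6.47×10⁻¹²) = 8.17 V.

8.17 V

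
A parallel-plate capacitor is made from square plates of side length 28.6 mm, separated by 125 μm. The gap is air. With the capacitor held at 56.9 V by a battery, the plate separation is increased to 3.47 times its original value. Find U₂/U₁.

0.288

Battery connected ⇒ V is held fixed.
C₂ = 0.288 C₁ and U = ½CV², so U₂/U₁ = C₂/C₁ = 0.288.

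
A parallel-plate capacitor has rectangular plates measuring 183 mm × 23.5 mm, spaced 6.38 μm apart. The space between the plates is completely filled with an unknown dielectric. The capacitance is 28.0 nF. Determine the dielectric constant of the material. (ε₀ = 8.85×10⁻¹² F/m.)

A = 183 × 23.5 mm² = 4.30×10⁻³ m².
κ = Cd/(ε₀A) = 2.80×10⁻⁸ × 6.38×10⁻⁶ / (8.85×10⁻¹² × 4.30×10⁻³) = 4.69.

κ ≈ 4.69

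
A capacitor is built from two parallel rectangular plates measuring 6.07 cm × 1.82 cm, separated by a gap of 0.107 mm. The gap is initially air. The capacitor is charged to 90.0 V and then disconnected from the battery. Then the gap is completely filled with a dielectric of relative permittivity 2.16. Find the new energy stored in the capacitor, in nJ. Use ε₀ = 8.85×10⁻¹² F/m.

A = 6.07 × 1.82 cm² = 1.10×10⁻³ m².
Initially C₁ = ε₀A/d = 8.85×10⁻¹² × 1.10×10⁻³ / 1.07×10⁻⁴ = 9.14×10⁻¹¹ F.
U₁ = 3.70×10⁻⁷ J.
Isolated ⇒ Q is held fixed. C₂ = 2.16 C₁ and U = Q²/(2C), so U₂/U₁ = C₁/C₂ = 0.463.
U₂ = 0.463 × 3.70×10⁻⁷ = 1.71×10⁻⁷ J.

171 nJ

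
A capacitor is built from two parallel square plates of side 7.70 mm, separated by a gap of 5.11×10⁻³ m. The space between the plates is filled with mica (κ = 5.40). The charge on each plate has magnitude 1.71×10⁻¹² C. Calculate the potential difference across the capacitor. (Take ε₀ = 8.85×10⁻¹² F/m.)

A = (7.70 mm)² = 5.93×10⁻⁵ m².
C = κε₀A/d = 5.40 × 8.85×10⁻¹² × 5.93×10⁻⁵ / 5.11×10⁻³ = 5.54×10⁻¹³ F.
V = Q/C = 1.71×10⁻¹² / 5.54×10⁻¹³ = 3.08 V.

3.08 V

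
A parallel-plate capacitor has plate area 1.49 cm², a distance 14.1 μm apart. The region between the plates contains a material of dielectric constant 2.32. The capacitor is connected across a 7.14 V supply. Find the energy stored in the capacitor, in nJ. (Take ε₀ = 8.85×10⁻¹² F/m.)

5.53 nJ

A = 1.49 cm² = 1.49×10⁻⁴ m².
C = κε₀A/d = 2.32 × 8.85×10⁻¹² × 1.49×10⁻⁴ / 1.41×10⁻⁵ = 2.17×10⁻¹⁰ F.
U = ½CV² = ½ × 2.17×10⁻¹⁰ × (7.14)² = 5.53×10⁻⁹ J.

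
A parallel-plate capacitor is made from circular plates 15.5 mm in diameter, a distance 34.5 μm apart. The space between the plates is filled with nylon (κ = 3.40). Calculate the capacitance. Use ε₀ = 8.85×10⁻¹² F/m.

C ≈ 165 pF

A = π(15.5/2 mm)² = 1.89×10⁻⁴ m².
C = κε₀A/d = 3.40 × 8.85×10⁻¹² × 1.89×10⁻⁴ / 3.45×10⁻⁵ = 1.65×10⁻¹⁰ F.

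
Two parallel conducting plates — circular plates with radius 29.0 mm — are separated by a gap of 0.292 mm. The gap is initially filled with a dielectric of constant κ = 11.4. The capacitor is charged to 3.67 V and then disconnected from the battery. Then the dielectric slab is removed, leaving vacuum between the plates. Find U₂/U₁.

11.4

Isolated ⇒ Q is held fixed.
C₂ = 0.0877 C₁ and U = Q²/(2C), so U₂/U₁ = C₁/C₂ = 11.4.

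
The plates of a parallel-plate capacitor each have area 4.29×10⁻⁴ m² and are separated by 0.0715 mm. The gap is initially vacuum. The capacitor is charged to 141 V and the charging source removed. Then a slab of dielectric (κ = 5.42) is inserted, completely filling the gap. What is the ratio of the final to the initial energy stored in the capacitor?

0.185

Isolated ⇒ Q is held fixed.
C₂ = 5.42 C₁ and U = Q²/(2C), so U₂/U₁ = C₁/C₂ = 0.185.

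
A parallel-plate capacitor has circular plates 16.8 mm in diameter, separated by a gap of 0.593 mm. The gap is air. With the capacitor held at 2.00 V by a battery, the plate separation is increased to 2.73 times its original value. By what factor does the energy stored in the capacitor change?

U₂/U₁ ≈ 0.366

Battery connected ⇒ V is held fixed.
C₂ = 0.366 C₁ and U = ½CV², so U₂/U₁ = C₂/C₁ = 0.366.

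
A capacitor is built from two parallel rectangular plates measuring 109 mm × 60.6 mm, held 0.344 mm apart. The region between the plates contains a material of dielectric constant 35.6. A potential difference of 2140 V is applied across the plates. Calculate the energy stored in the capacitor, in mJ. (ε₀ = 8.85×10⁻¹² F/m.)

A = 109 × 60.6 mm² = 6.61×10⁻³ m².
C = κε₀A/d = 35.6 × 8.85×10⁻¹² × 6.61×10⁻³ / 3.44×10⁻⁴ = 6.05×10⁻⁹ F.
U = ½CV² = ½ × 6.05×10⁻⁹ × (2140)² = 1.39×10⁻² J.

U ≈ 13.9 mJ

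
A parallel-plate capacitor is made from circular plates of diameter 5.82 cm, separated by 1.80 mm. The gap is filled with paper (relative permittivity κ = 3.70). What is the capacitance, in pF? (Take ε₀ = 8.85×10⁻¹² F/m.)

A = π(5.82/2 cm)² = 2.66×10⁻³ m².
C = κε₀A/d = 3.70 × 8.85×10⁻¹² × 2.66×10⁻³ / 1.80×10⁻³ = 4.84×10⁻¹¹ F.

C ≈ 48.4 pF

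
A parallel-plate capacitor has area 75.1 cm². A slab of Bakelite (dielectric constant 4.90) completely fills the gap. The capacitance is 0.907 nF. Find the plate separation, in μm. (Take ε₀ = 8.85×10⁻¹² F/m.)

d ≈ 359 μm

A = 75.1 cm² = 7.51×10⁻³ m².
d = κε₀A/C = 4.90 × 8.85×10⁻¹² × 7.51×10⁻³ / 9.07×10⁻¹⁰ = 3.59×10⁻⁴ m.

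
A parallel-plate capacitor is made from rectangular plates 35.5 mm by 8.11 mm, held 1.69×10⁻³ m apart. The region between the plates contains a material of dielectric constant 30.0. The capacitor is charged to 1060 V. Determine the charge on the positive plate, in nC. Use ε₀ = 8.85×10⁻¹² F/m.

A = 35.5 × 8.11 mm² = 2.88×10⁻⁴ m².
C = κε₀A/d = 30.0 × 8.85×10⁻¹² × 2.88×10⁻⁴ / 1.69×10⁻³ = 4.52×10⁻¹¹ F.
Q = CV = 4.52×10⁻¹¹ × 1060 = 4.79×10⁻⁸ C.

Q ≈ 47.9 nC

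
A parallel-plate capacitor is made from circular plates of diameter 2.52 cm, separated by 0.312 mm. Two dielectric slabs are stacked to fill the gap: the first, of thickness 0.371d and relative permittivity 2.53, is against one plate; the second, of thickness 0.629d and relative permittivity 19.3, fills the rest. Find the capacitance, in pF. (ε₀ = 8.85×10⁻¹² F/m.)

A = π(2.52/2 cm)² = 4.99×10⁻⁴ m².
Stacked slabs ⇒ two capacitors in series, each with the full plate area.
C₁ = κ₁ε₀A/d₁ = 2.53 × 8.85×10⁻¹² × 4.99×10⁻⁴ / 1.16×10⁻⁴ = 9.65×10⁻¹¹ F.
C₂ = κ₂ε₀A/d₂ = 19.3 × 8.85×10⁻¹² × 4.99×10⁻⁴ / 1.96×10⁻⁴ = 4.34×10⁻¹⁰ F.
C = (1/C₁ + 1/C₂)⁻¹ = 7.89×10⁻¹¹ F.

C ≈ 78.9 pF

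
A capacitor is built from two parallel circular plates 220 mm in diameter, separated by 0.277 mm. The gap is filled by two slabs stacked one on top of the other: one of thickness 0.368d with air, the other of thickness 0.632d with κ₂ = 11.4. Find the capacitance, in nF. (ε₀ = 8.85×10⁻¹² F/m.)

A = π(220/2 mm)² = 3.80×10⁻² m².
Stacked slabs ⇒ two capacitors in series, each with the full plate area.
C₁ = κ₁ε₀A/d₁ = 1.00 × 8.85×10⁻¹² × 3.80×10⁻² / 1.02×10⁻⁴ = 3.30×10⁻⁹ F.
C₂ = κ₂ε₀A/d₂ = 11.4 × 8.85×10⁻¹² × 3.80×10⁻² / 1.75×10⁻⁴ = 2.19×10⁻⁸ F.
C = (1/C₁ + 1/C₂)⁻¹ = 2.87×10⁻⁹ F.

2.87 nF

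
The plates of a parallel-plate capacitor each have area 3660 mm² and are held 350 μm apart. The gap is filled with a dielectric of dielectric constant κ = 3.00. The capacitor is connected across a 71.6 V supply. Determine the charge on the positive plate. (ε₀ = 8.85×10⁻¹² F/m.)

Q ≈ 19.9 nC

A = 3660 mm² = 3.66×10⁻³ m².
C = κε₀A/d = 3.00 × 8.85×10⁻¹² × 3.66×10⁻³ / 3.50×10⁻⁴ = 2.78×10⁻¹⁰ F.
Q = CV = 2.78×10⁻¹⁰ × 71.6 = 1.99×10⁻⁸ C.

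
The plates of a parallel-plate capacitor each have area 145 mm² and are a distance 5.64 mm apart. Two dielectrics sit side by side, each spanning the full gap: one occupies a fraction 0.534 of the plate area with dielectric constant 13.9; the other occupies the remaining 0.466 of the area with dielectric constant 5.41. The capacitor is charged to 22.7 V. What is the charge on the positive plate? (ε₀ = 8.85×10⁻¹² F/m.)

51.4 pC

A = 145 mm² = 1.45×10⁻⁴ m².
Side-by-side slabs ⇒ two capacitors in parallel, each spanning the full gap.
C₁ = κ₁ε₀A₁/d = 13.9 × 8.85×10⁻¹² × 7.74×10⁻⁵ / 5.64×10⁻³ = 1.69×10⁻¹² F.
C₂ = κ₂ε₀A₂/d = 5.41 × 8.85×10⁻¹² × 6.76×10⁻⁵ / 5.64×10⁻³ = 5.74×10⁻¹³ F.
C = C₁ + C₂ = 2.26×10⁻¹² F.
Q = CV = 2.26×10⁻¹² × 22.7 = 5.14×10⁻¹¹ C.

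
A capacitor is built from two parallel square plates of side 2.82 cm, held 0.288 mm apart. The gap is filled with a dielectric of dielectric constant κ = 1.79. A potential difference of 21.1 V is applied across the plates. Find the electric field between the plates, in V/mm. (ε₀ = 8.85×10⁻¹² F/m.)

E = V/d = 21.1 / 2.88×10⁻⁴ = 7.33×10⁴ V/m.

73.3 V/mm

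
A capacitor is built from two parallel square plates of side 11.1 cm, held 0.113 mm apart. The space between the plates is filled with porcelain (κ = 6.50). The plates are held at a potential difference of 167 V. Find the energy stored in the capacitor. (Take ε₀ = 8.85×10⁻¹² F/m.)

A = (11.1 cm)² = 1.23×10⁻² m².
C = κε₀A/d = 6.50 × 8.85×10⁻¹² × 1.23×10⁻² / 1.13×10⁻⁴ = 6.27×10⁻⁹ F.
U = ½CV² = ½ × 6.27×10⁻⁹ × (167)² = 8.75×10⁻⁵ J.

87.5 μJ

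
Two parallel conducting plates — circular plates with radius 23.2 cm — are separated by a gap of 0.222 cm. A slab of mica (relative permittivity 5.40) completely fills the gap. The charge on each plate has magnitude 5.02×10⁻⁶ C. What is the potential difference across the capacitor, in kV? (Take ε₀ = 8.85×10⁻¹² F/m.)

A = π(23.2 cm)² = 0.169 m².
C = κε₀A/d = 5.40 × 8.85×10⁻¹² × 0.169 / 2.22×10⁻³ = 3.64×10⁻⁹ F.
V = Q/C = 5.02×10⁻⁶ / 3.64×10⁻⁹ = 1.38×10³ V.

1.38 kV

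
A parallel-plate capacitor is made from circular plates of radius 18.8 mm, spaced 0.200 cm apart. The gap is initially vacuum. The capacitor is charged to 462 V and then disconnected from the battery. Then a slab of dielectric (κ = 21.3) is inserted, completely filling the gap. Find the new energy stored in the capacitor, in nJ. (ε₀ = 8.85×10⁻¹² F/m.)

A = π(18.8 mm)² = 1.11×10⁻³ m².
Initially C₁ = ε₀A/d = 8.85×10⁻¹² × 1.11×10⁻³ / 2.00×10⁻³ = 4.91×10⁻¹² F.
U₁ = 5.24×10⁻⁷ J.
Isolated ⇒ Q is held fixed. C₂ = 21.3 C₁ and U = Q²/(2C), so U₂/U₁ = C₁/C₂ = 0.0469.
U₂ = 0.0469 × 5.24×10⁻⁷ = 2.46×10⁻⁸ J.

U ≈ 24.6 nJ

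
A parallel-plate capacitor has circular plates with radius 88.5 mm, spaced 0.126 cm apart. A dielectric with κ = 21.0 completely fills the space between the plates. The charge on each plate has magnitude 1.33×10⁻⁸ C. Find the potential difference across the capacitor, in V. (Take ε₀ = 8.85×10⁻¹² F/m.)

A = π(88.5 mm)² = 2.46×10⁻² m².
C = κε₀A/d = 21.0 × 8.85×10⁻¹² × 2.46×10⁻² / 1.26×10⁻³ = 3.63×10⁻⁹ F.
V = Q/C = 1.33×10⁻⁸ / 3.63×10⁻⁹ = 3.66 V.

V ≈ 3.66 V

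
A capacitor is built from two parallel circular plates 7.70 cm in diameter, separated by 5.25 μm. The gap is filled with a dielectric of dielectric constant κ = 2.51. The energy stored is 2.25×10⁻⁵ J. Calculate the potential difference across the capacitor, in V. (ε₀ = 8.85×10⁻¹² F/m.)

A = π(7.70/2 cm)² = 4.66×10⁻³ m².
C = κε₀A/d = 2.51 × 8.85×10⁻¹² × 4.66×10⁻³ / 5.25×10⁻⁶ = 1.97×10⁻⁸ F.
V = √(2U/C) = √(2 × 2.25×10⁻⁵ / 1.97×10⁻⁸) = 47.8 V.

47.8 V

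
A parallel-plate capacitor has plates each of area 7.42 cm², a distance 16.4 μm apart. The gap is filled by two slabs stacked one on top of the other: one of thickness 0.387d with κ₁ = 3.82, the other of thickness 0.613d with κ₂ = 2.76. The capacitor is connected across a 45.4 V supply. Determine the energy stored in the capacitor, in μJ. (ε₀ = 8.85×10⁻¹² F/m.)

A = 7.42 cm² = 7.42×10⁻⁴ m².
Stacked slabs ⇒ two capacitors in series, each with the full plate area.
C₁ = κ₁ε₀A/d₁ = 3.82 × 8.85×10⁻¹² × 7.42×10⁻⁴ / 6.35×10⁻⁶ = 3.95×10⁻⁹ F.
C₂ = κ₂ε₀A/d₂ = 2.76 × 8.85×10⁻¹² × 7.42×10⁻⁴ / 1.01×10⁻⁵ = 1.80×10⁻⁹ F.
C = (1/C₁ + 1/C₂)⁻¹ = 1.24×10⁻⁹ F.
U = ½CV² = ½ × 1.24×10⁻⁹ × (45.4)² = 1.28×10⁻⁶ J.

1.28 μJ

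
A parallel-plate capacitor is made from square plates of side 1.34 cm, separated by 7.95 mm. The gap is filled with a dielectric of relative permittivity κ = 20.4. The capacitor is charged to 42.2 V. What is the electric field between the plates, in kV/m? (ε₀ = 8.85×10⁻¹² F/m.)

E = V/d = 42.2 / 7.95×10⁻³ = 5.31×10³ V/m.

5.31 kV/m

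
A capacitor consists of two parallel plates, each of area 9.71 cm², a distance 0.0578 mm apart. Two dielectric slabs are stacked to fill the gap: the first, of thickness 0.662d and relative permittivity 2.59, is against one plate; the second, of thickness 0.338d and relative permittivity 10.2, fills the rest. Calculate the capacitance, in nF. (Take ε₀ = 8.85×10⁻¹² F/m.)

0.515 nF

A = 9.71 cm² = 9.71×10⁻⁴ m².
Stacked slabs ⇒ two capacitors in series, each with the full plate area.
C₁ = κ₁ε₀A/d₁ = 2.59 × 8.85×10⁻¹² × 9.71×10⁻⁴ / 3.83×10⁻⁵ = 5.82×10⁻¹⁰ F.
C₂ = κ₂ε₀A/d₂ = 10.2 × 8.85×10⁻¹² × 9.71×10⁻⁴ / 1.95×10⁻⁵ = 4.49×10⁻⁹ F.
C = (1/C₁ + 1/C₂)⁻¹ = 5.15×10⁻¹⁰ F.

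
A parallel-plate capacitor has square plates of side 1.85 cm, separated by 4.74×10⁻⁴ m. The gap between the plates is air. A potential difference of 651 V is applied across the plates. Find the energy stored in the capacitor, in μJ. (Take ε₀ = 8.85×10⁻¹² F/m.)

A = (1.85 cm)² = 3.42×10⁻⁴ m².
C = ε₀A/d = 8.85×10⁻¹² × 3.42×10⁻⁴ / 4.74×10⁻⁴ = 6.39×10⁻¹² F.
U = ½CV² = ½ × 6.39×10⁻¹² × (651)² = 1.35×10⁻⁶ J.

U ≈ 1.35 μJ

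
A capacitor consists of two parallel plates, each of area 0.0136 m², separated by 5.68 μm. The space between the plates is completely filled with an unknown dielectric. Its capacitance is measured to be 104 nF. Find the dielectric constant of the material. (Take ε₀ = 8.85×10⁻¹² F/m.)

κ ≈ 4.91

κ = Cd/(ε₀A) = 1.04×10⁻⁷ × 5.68×10⁻⁶ / (8.85×10⁻¹² × 1.36×10⁻²) = 4.91.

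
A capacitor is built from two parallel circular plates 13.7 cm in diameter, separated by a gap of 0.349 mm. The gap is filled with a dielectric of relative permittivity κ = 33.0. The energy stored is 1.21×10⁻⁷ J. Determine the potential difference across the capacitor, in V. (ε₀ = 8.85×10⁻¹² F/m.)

4.43 V

A = π(13.7/2 cm)² = 1.47×10⁻² m².
C = κε₀A/d = 33.0 × 8.85×10⁻¹² × 1.47×10⁻² / 3.49×10⁻⁴ = 1.23×10⁻⁸ F.
V = √(2U/C) = √(2 × 1.21×10⁻⁷ / 1.23×10⁻⁸) = 4.43 V.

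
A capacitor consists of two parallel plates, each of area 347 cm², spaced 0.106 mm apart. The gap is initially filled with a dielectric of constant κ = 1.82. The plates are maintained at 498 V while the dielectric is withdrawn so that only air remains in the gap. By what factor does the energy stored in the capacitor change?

U₂/U₁ ≈ 0.549

Battery connected ⇒ V is held fixed.
C₂ = 0.549 C₁ and U = ½CV², so U₂/U₁ = C₂/C₁ = 0.549.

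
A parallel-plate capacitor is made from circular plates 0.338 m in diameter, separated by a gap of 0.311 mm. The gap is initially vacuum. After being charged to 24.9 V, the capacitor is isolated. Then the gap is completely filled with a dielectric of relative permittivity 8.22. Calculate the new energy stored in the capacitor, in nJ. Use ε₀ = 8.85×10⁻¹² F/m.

A = π(0.338/2 m)² = 8.97×10⁻² m².
Initially C₁ = ε₀A/d = 8.85×10⁻¹² × 8.97×10⁻² / 3.11×10⁻⁴ = 2.55×10⁻⁹ F.
U₁ = 7.92×10⁻⁷ J.
Isolated ⇒ Q is held fixed. C₂ = 8.22 C₁ and U = Q²/(2C), so U₂/U₁ = C₁/C₂ = 0.122.
U₂ = 0.122 × 7.92×10⁻⁷ = 9.63×10⁻⁸ J.

96.3 nJ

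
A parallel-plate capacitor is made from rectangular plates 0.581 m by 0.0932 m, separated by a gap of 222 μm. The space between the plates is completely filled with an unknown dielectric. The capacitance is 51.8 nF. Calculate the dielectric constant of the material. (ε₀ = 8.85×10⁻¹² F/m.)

24.0

A = 0.581 × 0.0932 m² = 5.41×10⁻² m².
κ = Cd/(ε₀A) = 5.18×10⁻⁸ × 2.22×10⁻⁴ / (8.85×10⁻¹² × 5.41×10⁻²) = 24.0.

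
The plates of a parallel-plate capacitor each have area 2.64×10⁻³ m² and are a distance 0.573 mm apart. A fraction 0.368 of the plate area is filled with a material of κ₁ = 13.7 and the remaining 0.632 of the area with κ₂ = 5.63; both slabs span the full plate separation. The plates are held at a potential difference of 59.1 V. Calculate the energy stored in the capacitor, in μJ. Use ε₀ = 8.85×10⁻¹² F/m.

Side-by-side slabs ⇒ two capacitors in parallel, each spanning the full gap.
C₁ = κ₁ε₀A₁/d = 13.7 × 8.85×10⁻¹² × 9.72×10⁻⁴ / 5.73×10⁻⁴ = 2.06×10⁻¹⁰ F.
C₂ = κ₂ε₀A₂/d = 5.63 × 8.85×10⁻¹² × 1.67×10⁻³ / 5.73×10⁻⁴ = 1.45×10⁻¹⁰ F.
C = C₁ + C₂ = 3.51×10⁻¹⁰ F.
U = ½CV² = ½ × 3.51×10⁻¹⁰ × (59.1)² = 6.12×10⁻⁷ J.

0.612 μJ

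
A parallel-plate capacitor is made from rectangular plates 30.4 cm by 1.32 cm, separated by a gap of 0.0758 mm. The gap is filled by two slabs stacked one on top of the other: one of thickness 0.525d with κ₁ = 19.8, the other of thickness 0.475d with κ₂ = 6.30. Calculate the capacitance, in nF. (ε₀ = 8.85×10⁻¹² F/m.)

C ≈ 4.60 nF

A = 30.4 × 1.32 cm² = 4.01×10⁻³ m².
Stacked slabs ⇒ two capacitors in series, each with the full plate area.
C₁ = κ₁ε₀A/d₁ = 19.8 × 8.85×10⁻¹² × 4.01×10⁻³ / 3.98×10⁻⁵ = 1.77×10⁻⁸ F.
C₂ = κ₂ε₀A/d₂ = 6.30 × 8.85×10⁻¹² × 4.01×10⁻³ / 3.60×10⁻⁵ = 6.21×10⁻⁹ F.
C = (1/C₁ + 1/C₂)⁻¹ = 4.60×10⁻⁹ F.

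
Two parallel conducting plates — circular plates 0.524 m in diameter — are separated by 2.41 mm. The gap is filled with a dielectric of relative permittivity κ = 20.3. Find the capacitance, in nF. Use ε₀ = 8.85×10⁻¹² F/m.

A = π(0.524/2 m)² = 0.216 m².
C = κε₀A/d = 20.3 × 8.85×10⁻¹² × 0.216 / 2.41×10⁻³ = 1.61×10⁻⁸ F.

16.1 nF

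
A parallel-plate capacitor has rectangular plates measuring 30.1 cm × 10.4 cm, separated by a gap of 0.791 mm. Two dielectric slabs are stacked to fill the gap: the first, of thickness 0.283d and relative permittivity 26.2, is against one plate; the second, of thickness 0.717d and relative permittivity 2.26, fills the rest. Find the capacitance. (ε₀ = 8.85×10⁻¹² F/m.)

1.07 nF

A = 30.1 × 10.4 cm² = 3.13×10⁻² m².
Stacked slabs ⇒ two capacitors in series, each with the full plate area.
C₁ = κ₁ε₀A/d₁ = 26.2 × 8.85×10⁻¹² × 3.13×10⁻² / 2.24×10⁻⁴ = 3.24×10⁻⁸ F.
C₂ = κ₂ε₀A/d₂ = 2.26 × 8.85×10⁻¹² × 3.13×10⁻² / 5.67×10⁻⁴ = 1.10×10⁻⁹ F.
C = (1/C₁ + 1/C₂)⁻¹ = 1.07×10⁻⁹ F.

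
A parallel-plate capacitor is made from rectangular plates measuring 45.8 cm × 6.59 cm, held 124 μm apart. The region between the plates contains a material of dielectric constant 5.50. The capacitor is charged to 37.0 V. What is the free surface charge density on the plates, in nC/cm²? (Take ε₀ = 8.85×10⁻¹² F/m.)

σ ≈ 1.45 nC/cm²

A = 45.8 × 6.59 cm² = 3.02×10⁻² m².
C = κε₀A/d = 5.50 × 8.85×10⁻¹² × 3.02×10⁻² / 1.24×10⁻⁴ = 1.18×10⁻⁸ F.
σ = Q/A = CV/A = 1.18×10⁻⁸ × 37.0 / 3.02×10⁻² = 1.45×10⁻⁵ C/m².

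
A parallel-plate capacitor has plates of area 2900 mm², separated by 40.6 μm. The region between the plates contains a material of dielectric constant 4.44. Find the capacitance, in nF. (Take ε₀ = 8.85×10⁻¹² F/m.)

A = 2900 mm² = 2.90×10⁻³ m².
C = κε₀A/d = 4.44 × 8.85×10⁻¹² × 2.90×10⁻³ / 4.06×10⁻⁵ = 2.81×10⁻⁹ F.

2.81 nF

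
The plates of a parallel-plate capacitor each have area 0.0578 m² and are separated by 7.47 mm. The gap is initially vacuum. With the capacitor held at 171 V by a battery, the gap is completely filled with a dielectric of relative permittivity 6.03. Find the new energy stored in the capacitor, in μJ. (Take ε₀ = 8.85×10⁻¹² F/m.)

6.04 μJ

Initially C₁ = ε₀A/d = 8.85×10⁻¹² × 5.78×10⁻² / 7.47×10⁻³ = 6.85×10⁻¹¹ F.
U₁ = 1.00×10⁻⁶ J.
Battery connected ⇒ V is held fixed. C₂ = 6.03 C₁ and U = ½CV², so U₂/U₁ = C₂/C₁ = 6.03.
U₂ = 6.03 × 1.00×10⁻⁶ = 6.04×10⁻⁶ J.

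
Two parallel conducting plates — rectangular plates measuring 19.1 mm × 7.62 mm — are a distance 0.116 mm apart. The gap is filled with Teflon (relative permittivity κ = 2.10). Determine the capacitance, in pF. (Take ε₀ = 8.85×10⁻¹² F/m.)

C ≈ 23.3 pF

A = 19.1 × 7.62 mm² = 1.46×10⁻⁴ m².
C = κε₀A/d = 2.10 × 8.85×10⁻¹² × 1.46×10⁻⁴ / 1.16×10⁻⁴ = 2.33×10⁻¹¹ F.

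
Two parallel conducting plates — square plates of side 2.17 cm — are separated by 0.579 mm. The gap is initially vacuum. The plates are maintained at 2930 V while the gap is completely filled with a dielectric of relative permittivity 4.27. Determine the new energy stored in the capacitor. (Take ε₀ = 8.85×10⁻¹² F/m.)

A = (2.17 cm)² = 4.71×10⁻⁴ m².
Initially C₁ = ε₀A/d = 8.85×10⁻¹² × 4.71×10⁻⁴ / 5.79×10⁻⁴ = 7.20×10⁻¹² F.
U₁ = 3.09×10⁻⁵ J.
Battery connected ⇒ V is held fixed. C₂ = 4.27 C₁ and U = ½CV², so U₂/U₁ = C₂/C₁ = 4.27.
U₂ = 4.27 × 3.09×10⁻⁵ = 1.32×10⁻⁴ J.

132 μJ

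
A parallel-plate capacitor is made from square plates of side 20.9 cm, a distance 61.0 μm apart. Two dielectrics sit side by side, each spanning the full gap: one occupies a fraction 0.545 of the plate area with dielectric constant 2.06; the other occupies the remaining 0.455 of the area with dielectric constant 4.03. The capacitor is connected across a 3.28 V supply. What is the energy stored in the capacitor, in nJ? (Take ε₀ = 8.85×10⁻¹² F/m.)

A = (20.9 cm)² = 4.37×10⁻² m².
Side-by-side slabs ⇒ two capacitors in parallel, each spanning the full gap.
C₁ = κ₁ε₀A₁/d = 2.06 × 8.85×10⁻¹² × 2.38×10⁻² / 6.10×10⁻⁵ = 7.11×10⁻⁹ F.
C₂ = κ₂ε₀A₂/d = 4.03 × 8.85×10⁻¹² × 1.99×10⁻² / 6.10×10⁻⁵ = 1.16×10⁻⁸ F.
C = C₁ + C₂ = 1.87×10⁻⁸ F.
U = ½CV² = ½ × 1.87×10⁻⁸ × (3.28)² = 1.01×10⁻⁷ J.

101 nJ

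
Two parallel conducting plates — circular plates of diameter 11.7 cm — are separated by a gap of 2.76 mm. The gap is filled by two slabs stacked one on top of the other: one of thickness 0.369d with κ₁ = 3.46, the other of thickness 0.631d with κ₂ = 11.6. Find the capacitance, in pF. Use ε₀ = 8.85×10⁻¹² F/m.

214 pF

A = π(11.7/2 cm)² = 1.08×10⁻² m².
Stacked slabs ⇒ two capacitors in series, each with the full plate area.
C₁ = κ₁ε₀A/d₁ = 3.46 × 8.85×10⁻¹² × 1.08×10⁻² / 1.02×10⁻³ = 3.23×10⁻¹⁰ F.
C₂ = κ₂ε₀A/d₂ = 11.6 × 8.85×10⁻¹² × 1.08×10⁻² / 1.74×10⁻³ = 6.34×10⁻¹⁰ F.
C = (1/C₁ + 1/C₂)⁻¹ = 2.14×10⁻¹⁰ F.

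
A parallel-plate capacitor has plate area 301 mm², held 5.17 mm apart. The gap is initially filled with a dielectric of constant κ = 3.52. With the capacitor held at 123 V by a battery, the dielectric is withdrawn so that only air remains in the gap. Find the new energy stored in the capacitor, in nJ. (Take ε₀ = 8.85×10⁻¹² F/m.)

A = 301 mm² = 3.01×10⁻⁴ m².
Initially C₁ = κε₀A/d = 3.52 × 8.85×10⁻¹² × 3.01×10⁻⁴ / 5.17×10⁻³ = 1.81×10⁻¹² F.
U₁ = 1.37×10⁻⁸ J.
Battery connected ⇒ V is held fixed. C₂ = 0.284 C₁ and U = ½CV², so U₂/U₁ = C₂/C₁ = 0.284.
U₂ = 0.284 × 1.37×10⁻⁸ = 3.90×10⁻⁹ J.

U ≈ 3.90 nJ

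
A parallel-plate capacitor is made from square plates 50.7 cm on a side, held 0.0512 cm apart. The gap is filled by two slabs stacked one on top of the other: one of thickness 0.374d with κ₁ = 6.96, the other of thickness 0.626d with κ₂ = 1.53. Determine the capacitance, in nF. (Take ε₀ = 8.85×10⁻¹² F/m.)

9.60 nF

A = (50.7 cm)² = 0.257 m².
Stacked slabs ⇒ two capacitors in series, each with the full plate area.
C₁ = κ₁ε₀A/d₁ = 6.96 × 8.85×10⁻¹² × 0.257 / 1.91×10⁻⁴ = 8.27×10⁻⁸ F.
C₂ = κ₂ε₀A/d₂ = 1.53 × 8.85×10⁻¹² × 0.257 / 3.21×10⁻⁴ = 1.09×10⁻⁸ F.
C = (1/C₁ + 1/C₂)⁻¹ = 9.60×10⁻⁹ F.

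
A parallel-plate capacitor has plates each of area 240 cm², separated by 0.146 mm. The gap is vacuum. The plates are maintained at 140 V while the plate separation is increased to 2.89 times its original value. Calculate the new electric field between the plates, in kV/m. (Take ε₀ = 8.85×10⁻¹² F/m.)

E ≈ 332 kV/m

A = 240 cm² = 2.40×10⁻² m².
Initially C₁ = ε₀A/d = 8.85×10⁻¹² × 2.40×10⁻² / 1.46×10⁻⁴ = 1.45×10⁻⁹ F.
E₁ = 9.59×10⁵ V/m.
Battery connected ⇒ V is held fixed. E = V/d, so E₂/E₁ = d₁/d₂ = 0.346.
E₂ = 0.346 × 9.59×10⁵ = 3.32×10⁵ V/m.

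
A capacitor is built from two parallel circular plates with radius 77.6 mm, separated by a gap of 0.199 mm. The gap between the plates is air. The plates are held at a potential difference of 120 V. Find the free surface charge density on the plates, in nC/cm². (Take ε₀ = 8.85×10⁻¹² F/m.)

A = π(77.6 mm)² = 1.89×10⁻² m².
C = ε₀A/d = 8.85×10⁻¹² × 1.89×10⁻² / 1.99×10⁻⁴ = 8.41×10⁻¹⁰ F.
σ = Q/A = CV/A = 8.41×10⁻¹⁰ × 120 / 1.89×10⁻² = 5.34×10⁻⁶ C/m².

0.534 nC/cm²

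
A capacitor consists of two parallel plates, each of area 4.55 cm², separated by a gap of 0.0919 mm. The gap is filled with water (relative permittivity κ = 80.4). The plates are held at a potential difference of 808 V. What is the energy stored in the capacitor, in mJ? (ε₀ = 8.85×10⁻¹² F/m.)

A = 4.55 cm² = 4.55×10⁻⁴ m².
C = κε₀A/d = 80.4 × 8.85×10⁻¹² × 4.55×10⁻⁴ / 9.19×10⁻⁵ = 3.52×10⁻⁹ F.
U = ½CV² = ½ × 3.52×10⁻⁹ × (808)² = 1.15×10⁻³ J.

U ≈ 1.15 mJ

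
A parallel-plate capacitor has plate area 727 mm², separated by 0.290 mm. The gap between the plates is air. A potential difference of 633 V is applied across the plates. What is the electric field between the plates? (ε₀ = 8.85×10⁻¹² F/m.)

E = V/d = 633 / 2.90×10⁻⁴ = 2.18×10⁶ V/m.

E ≈ 2.18 MV/m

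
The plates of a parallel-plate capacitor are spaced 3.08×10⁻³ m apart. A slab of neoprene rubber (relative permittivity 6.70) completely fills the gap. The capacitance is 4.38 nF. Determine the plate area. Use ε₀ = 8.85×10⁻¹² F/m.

0.228 m²

A = Cd/(κε₀) = 4.38×10⁻⁹ × 3.08×10⁻³ / (6.70 × 8.85×10⁻¹²) = 0.228 m².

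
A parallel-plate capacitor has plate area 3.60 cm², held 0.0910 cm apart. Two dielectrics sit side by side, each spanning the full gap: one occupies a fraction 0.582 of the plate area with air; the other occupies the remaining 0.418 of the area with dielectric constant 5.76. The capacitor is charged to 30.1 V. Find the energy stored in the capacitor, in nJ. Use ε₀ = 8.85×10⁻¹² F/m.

A = 3.60 cm² = 3.60×10⁻⁴ m².
Side-by-side slabs ⇒ two capacitors in parallel, each spanning the full gap.
C₁ = κ₁ε₀A₁/d = 1.00 × 8.85×10⁻¹² × 2.10×10⁻⁴ / 9.10×10⁻⁴ = 2.04×10⁻¹² F.
C₂ = κ₂ε₀A₂/d = 5.76 × 8.85×10⁻¹² × 1.50×10⁻⁴ / 9.10×10⁻⁴ = 8.43×10⁻¹² F.
C = C₁ + C₂ = 1.05×10⁻¹¹ F.
U = ½CV² = ½ × 1.05×10⁻¹¹ × (30.1)² = 4.74×10⁻⁹ J.

U ≈ 4.74 nJ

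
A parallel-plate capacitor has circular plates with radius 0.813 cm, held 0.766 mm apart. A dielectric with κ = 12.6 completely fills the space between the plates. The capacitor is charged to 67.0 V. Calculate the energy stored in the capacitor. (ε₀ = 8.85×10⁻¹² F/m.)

A = π(0.813 cm)² = 2.08×10⁻⁴ m².
C = κε₀A/d = 12.6 × 8.85×10⁻¹² × 2.08×10⁻⁴ / 7.66×10⁻⁴ = 3.02×10⁻¹¹ F.
U = ½CV² = ½ × 3.02×10⁻¹¹ × (67.0)² = 6.78×10⁻⁸ J.

U ≈ 67.8 nJ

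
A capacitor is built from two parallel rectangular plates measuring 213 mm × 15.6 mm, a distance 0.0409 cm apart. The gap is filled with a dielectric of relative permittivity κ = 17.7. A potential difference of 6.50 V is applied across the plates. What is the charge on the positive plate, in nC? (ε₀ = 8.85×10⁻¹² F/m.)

Q ≈ 8.27 nC

A = 213 × 15.6 mm² = 3.32×10⁻³ m².
C = κε₀A/d = 17.7 × 8.85×10⁻¹² × 3.32×10⁻³ / 4.09×10⁻⁴ = 1.27×10⁻⁹ F.
Q = CV = 1.27×10⁻⁹ × 6.50 = 8.27×10⁻⁹ C.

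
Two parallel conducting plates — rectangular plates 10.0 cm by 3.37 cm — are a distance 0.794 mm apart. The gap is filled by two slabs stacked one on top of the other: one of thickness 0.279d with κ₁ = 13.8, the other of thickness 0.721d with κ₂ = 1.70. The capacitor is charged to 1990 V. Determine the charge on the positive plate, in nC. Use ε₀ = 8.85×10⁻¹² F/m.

168 nC

A = 10.0 × 3.37 cm² = 3.37×10⁻³ m².
Stacked slabs ⇒ two capacitors in series, each with the full plate area.
C₁ = κ₁ε₀A/d₁ = 13.8 × 8.85×10⁻¹² × 3.37×10⁻³ / 2.22×10⁻⁴ = 1.86×10⁻⁹ F.
C₂ = κ₂ε₀A/d₂ = 1.70 × 8.85×10⁻¹² × 3.37×10⁻³ / 5.72×10⁻⁴ = 8.86×10⁻¹¹ F.
C = (1/C₁ + 1/C₂)⁻¹ = 8.45×10⁻¹¹ F.
Q = CV = 8.45×10⁻¹¹ × 1990 = 1.68×10⁻⁷ C.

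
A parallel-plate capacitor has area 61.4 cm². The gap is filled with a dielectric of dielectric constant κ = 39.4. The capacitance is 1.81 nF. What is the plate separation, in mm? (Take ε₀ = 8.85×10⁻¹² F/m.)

1.18 mm

A = 61.4 cm² = 6.14×10⁻³ m².
d = κε₀A/C = 39.4 × 8.85×10⁻¹² × 6.14×10⁻³ / 1.81×10⁻⁹ = 1.18×10⁻³ m.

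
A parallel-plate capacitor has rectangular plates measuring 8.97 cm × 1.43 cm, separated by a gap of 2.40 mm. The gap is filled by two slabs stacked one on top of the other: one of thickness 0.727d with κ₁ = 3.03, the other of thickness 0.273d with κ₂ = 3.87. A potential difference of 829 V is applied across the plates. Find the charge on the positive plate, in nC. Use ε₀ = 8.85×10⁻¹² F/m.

12.6 nC

A = 8.97 × 1.43 cm² = 1.28×10⁻³ m².
Stacked slabs ⇒ two capacitors in series, each with the full plate area.
C₁ = κ₁ε₀A/d₁ = 3.03 × 8.85×10⁻¹² × 1.28×10⁻³ / 1.74×10⁻³ = 1.97×10⁻¹¹ F.
C₂ = κ₂ε₀A/d₂ = 3.87 × 8.85×10⁻¹² × 1.28×10⁻³ / 6.55×10⁻⁴ = 6.71×10⁻¹¹ F.
C = (1/C₁ + 1/C₂)⁻¹ = 1.52×10⁻¹¹ F.
Q = CV = 1.52×10⁻¹¹ × 829 = 1.26×10⁻⁸ C.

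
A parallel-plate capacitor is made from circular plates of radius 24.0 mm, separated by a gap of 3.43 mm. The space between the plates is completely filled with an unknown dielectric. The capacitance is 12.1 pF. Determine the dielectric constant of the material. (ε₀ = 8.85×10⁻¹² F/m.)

κ ≈ 2.59

A = π(24.0 mm)² = 1.81×10⁻³ m².
κ = Cd/(ε₀A) = 1.21×10⁻¹¹ × 3.43×10⁻³ / (8.85×10⁻¹² × 1.81×10⁻³) = 2.59.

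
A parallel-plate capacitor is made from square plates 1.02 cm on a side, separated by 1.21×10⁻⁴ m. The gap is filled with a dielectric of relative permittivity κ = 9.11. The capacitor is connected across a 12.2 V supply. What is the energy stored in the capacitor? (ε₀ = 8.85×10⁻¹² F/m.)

A = (1.02 cm)² = 1.04×10⁻⁴ m².
C = κε₀A/d = 9.11 × 8.85×10⁻¹² × 1.04×10⁻⁴ / 1.21×10⁻⁴ = 6.93×10⁻¹¹ F.
U = ½CV² = ½ × 6.93×10⁻¹¹ × (12.2)² = 5.16×10⁻⁹ J.

5.16 nJ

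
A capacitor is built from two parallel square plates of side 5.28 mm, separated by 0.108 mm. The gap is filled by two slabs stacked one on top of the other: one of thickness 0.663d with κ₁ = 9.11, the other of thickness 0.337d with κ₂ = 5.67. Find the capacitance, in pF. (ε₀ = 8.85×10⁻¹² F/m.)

A = (5.28 mm)² = 2.79×10⁻⁵ m².
Stacked slabs ⇒ two capacitors in series, each with the full plate area.
C₁ = κ₁ε₀A/d₁ = 9.11 × 8.85×10⁻¹² × 2.79×10⁻⁵ / 7.16×10⁻⁵ = 3.14×10⁻¹¹ F.
C₂ = κ₂ε₀A/d₂ = 5.67 × 8.85×10⁻¹² × 2.79×10⁻⁵ / 3.64×10⁻⁵ = 3.84×10⁻¹¹ F.
C = (1/C₁ + 1/C₂)⁻¹ = 1.73×10⁻¹¹ F.

C ≈ 17.3 pF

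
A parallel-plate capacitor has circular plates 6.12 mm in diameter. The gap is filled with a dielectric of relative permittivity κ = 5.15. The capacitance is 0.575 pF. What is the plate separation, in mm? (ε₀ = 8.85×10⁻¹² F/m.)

2.33 mm

A = π(6.12/2 mm)² = 2.94×10⁻⁵ m².
d = κε₀A/C = 5.15 × 8.85×10⁻¹² × 2.94×10⁻⁵ / 5.75×10⁻¹³ = 2.33×10⁻³ m.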